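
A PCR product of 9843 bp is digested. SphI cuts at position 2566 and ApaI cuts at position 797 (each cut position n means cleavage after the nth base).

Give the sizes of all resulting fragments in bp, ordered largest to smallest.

7277, 1769, 797 bp

Combined cut positions (sorted): 797, 2566.
Linear molecule, 2 cuts → 3 fragments:
  797 − 0 = 797 bp
  2566 − 797 = 1769 bp
  9843 − 2566 = 7277 bp
Sorted largest to smallest: 7277, 1769, 797 bp.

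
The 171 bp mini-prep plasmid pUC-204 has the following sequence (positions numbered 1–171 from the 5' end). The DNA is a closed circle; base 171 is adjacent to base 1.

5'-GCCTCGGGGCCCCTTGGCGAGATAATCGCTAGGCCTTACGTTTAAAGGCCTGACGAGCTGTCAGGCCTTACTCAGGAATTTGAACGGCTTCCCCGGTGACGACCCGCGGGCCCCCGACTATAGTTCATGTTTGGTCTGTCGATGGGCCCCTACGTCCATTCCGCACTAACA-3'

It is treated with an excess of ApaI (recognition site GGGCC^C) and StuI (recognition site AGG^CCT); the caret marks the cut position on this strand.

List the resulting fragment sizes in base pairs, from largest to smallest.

ApaI sites (GGGCCC) start at positions 7, 108, 144.
ApaI cuts after base 5 of each site (before the last base), so after positions 11, 112, 148.
StuI sites (AGGCCT) start at positions 31, 46, 63.
StuI cuts after base 3 of each site, so after positions 33, 48, 65.
Combined cut positions: 11, 33, 48, 65, 112, 148.
Circular molecule, 6 cuts → 6 fragments:
  12–33 → 22 bp
  34–48 → 15 bp
  49–65 → 17 bp
  66–112 → 47 bp
  113–148 → 36 bp
  149–171 then 1–11 → 23 + 11 = 34 bp
Sorted largest to smallest: 47, 36, 34, 22, 17, 15 bp.

47, 36, 34, 22, 17, 15 bp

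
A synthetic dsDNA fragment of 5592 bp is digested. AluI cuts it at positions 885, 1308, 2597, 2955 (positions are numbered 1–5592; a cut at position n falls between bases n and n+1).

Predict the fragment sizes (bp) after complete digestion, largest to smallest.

2637, 1289, 885, 423, 358 bp

Linear molecule, 4 cuts → 5 fragments:
  885 − 0 = 885 bp
  1308 − 885 = 423 bp
  2597 − 1308 = 1289 bp
  2955 − 2597 = 358 bp
  5592 − 2955 = 2637 bp
Sorted largest to smallest: 2637, 1289, 885, 423, 358 bp.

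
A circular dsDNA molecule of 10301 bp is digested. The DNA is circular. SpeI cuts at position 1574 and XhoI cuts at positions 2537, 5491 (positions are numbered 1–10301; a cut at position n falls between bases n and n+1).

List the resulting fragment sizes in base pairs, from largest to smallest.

6384, 2954, 963 bp

Combined cut positions (sorted): 1574, 2537, 5491.
Circular molecule, 3 cuts → 3 fragments:
  2537 − 1574 = 963 bp
  5491 − 2537 = 2954 bp
  wrap: 10301 − 5491 + 1574 = 6384 bp
Sorted largest to smallest: 6384, 2954, 963 bp.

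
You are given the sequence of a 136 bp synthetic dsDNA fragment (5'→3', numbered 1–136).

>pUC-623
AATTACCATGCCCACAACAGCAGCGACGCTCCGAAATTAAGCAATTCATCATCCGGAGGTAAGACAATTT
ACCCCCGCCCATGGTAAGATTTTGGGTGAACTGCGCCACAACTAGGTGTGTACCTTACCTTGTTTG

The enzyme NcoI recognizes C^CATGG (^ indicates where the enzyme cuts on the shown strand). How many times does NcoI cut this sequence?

CCATGG occurs starting at position 79.
NcoI cuts at 1 site.

1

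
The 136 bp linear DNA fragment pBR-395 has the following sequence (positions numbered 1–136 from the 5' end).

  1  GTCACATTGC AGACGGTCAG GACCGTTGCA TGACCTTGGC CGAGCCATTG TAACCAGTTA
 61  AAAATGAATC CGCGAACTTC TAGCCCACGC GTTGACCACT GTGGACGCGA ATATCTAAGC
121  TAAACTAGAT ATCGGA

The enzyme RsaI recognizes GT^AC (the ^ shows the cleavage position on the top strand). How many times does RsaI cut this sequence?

No occurrence of GTAC is present in the sequence.
RsaI does not cut: 0 sites.

0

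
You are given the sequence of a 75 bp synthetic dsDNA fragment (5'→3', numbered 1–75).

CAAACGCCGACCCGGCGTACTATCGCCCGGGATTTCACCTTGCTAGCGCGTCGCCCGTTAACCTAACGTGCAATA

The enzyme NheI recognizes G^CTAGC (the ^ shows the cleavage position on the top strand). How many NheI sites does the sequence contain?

1

GCTAGC occurs starting at position 42.
NheI cuts at 1 site.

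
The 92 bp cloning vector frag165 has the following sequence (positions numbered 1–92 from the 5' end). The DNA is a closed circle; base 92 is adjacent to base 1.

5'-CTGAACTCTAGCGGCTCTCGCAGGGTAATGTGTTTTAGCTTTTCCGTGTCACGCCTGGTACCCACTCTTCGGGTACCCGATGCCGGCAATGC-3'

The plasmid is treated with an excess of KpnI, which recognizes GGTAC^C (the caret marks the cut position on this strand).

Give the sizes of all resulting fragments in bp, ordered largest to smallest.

77, 15 bp

KpnI sites (GGTACC) start at positions 57, 72.
KpnI cuts after base 5 of each site (before the last base), so after positions 61, 76.
Circular molecule, 2 cuts → 2 fragments:
  62–76 → 15 bp
  77–92 then 1–61 → 16 + 61 = 77 bp
Sorted largest to smallest: 77, 15 bp.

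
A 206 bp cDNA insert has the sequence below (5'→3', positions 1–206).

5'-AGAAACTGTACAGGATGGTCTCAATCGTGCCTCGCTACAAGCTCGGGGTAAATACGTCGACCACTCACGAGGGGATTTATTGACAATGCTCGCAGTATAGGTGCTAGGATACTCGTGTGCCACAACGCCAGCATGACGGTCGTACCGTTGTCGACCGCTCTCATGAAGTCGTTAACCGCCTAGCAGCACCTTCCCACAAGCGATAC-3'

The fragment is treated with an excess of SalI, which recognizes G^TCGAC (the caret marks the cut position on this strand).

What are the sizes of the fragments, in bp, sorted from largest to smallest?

94, 56, 56 bp

SalI sites (GTCGAC) start at positions 56, 150.
SalI cuts after the first base of each site, so after positions 56, 150.
Linear molecule, 2 cuts → 3 fragments:
  1–56 → 56 bp
  57–150 → 94 bp
  151–206 → 56 bp
Sorted largest to smallest: 94, 56, 56 bp.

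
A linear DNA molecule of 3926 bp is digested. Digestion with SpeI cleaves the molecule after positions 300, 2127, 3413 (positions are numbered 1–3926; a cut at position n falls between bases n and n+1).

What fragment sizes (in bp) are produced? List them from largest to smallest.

1827, 1286, 513, 300 bp

Linear molecule, 3 cuts → 4 fragments:
  300 − 0 = 300 bp
  2127 − 300 = 1827 bp
  3413 − 2127 = 1286 bp
  3926 − 3413 = 513 bp
Sorted largest to smallest: 1827, 1286, 513, 300 bp.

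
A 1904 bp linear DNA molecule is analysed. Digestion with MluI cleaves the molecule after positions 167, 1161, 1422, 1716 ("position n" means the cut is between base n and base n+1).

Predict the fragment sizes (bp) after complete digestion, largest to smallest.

994, 294, 261, 188, 167 bp

Linear molecule, 4 cuts → 5 fragments:
  167 − 0 = 167 bp
  1161 − 167 = 994 bp
  1422 − 1161 = 261 bp
  1716 − 1422 = 294 bp
  1904 − 1716 = 188 bp
Sorted largest to smallest: 994, 294, 261, 188, 167 bp.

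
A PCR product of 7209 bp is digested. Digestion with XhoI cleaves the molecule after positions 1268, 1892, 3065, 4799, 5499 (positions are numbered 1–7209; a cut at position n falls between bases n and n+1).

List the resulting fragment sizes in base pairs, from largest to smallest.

Linear molecule, 5 cuts → 6 fragments:
  1268 − 0 = 1268 bp
  1892 − 1268 = 624 bp
  3065 − 1892 = 1173 bp
  4799 − 3065 = 1734 bp
  5499 − 4799 = 700 bp
  7209 − 5499 = 1710 bp
Sorted largest to smallest: 1734, 1710, 1268, 1173, 700, 624 bp.

1734, 1710, 1268, 1173, 700, 624 bp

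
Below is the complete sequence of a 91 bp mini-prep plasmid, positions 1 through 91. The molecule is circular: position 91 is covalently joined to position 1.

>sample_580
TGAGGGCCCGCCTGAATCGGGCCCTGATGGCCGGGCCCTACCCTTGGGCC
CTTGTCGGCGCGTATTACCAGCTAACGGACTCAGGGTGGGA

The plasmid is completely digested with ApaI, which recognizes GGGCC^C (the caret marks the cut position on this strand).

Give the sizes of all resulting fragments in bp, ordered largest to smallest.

ApaI sites (GGGCCC) start at positions 4, 19, 33, 46.
ApaI cuts after base 5 of each site (before the last base), so after positions 8, 23, 37, 50.
Circular molecule, 4 cuts → 4 fragments:
  9–23 → 15 bp
  24–37 → 14 bp
  38–50 → 13 bp
  51–91 then 1–8 → 41 + 8 = 49 bp
Sorted largest to smallest: 49, 15, 14, 13 bp.

49, 15, 14, 13 bp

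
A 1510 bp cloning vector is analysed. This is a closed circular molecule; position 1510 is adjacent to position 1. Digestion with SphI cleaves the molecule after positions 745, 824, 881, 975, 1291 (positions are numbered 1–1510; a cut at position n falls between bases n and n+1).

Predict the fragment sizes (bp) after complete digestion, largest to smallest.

964, 316, 94, 79, 57 bp

Circular molecule, 5 cuts → 5 fragments:
  824 − 745 = 79 bp
  881 − 824 = 57 bp
  975 − 881 = 94 bp
  1291 − 975 = 316 bp
  wrap: 1510 − 1291 + 745 = 964 bp
Sorted largest to smallest: 964, 316, 94, 79, 57 bp.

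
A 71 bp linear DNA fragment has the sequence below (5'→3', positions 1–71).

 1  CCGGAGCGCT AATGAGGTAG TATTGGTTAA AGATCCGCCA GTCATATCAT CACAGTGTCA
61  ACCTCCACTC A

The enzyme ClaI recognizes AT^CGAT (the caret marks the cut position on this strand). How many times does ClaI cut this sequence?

No occurrence of ATCGAT is present in the sequence.
ClaI does not cut: 0 sites.

0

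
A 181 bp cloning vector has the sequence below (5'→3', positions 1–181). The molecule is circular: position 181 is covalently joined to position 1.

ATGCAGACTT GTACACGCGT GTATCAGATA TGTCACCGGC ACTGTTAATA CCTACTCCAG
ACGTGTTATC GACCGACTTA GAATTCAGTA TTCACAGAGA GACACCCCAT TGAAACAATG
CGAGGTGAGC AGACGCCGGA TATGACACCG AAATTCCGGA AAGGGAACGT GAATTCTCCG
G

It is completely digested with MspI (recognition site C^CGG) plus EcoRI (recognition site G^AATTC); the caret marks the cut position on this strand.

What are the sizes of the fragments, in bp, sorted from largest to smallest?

MspI sites (CCGG) start at positions 36, 136, 156, 178.
MspI cuts after the first base of each site, so after positions 36, 136, 156, 178.
EcoRI sites (GAATTC) start at positions 81, 171.
EcoRI cuts after the first base of each site, so after positions 81, 171.
Combined cut positions: 36, 81, 136, 156, 171, 178.
Circular molecule, 6 cuts → 6 fragments:
  37–81 → 45 bp
  82–136 → 55 bp
  137–156 → 20 bp
  157–171 → 15 bp
  172–178 → 7 bp
  179–181 then 1–36 → 3 + 36 = 39 bp
Sorted largest to smallest: 55, 45, 39, 20, 15, 7 bp.

55, 45, 39, 20, 15, 7 bp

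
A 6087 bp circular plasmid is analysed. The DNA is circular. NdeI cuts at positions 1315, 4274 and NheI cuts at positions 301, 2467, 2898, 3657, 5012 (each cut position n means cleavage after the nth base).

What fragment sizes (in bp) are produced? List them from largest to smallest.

Combined cut positions (sorted): 301, 1315, 2467, 2898, 3657, 4274, 5012.
Circular molecule, 7 cuts → 7 fragments:
  1315 − 301 = 1014 bp
  2467 − 1315 = 1152 bp
  2898 − 2467 = 431 bp
  3657 − 2898 = 759 bp
  4274 − 3657 = 617 bp
  5012 − 4274 = 738 bp
  wrap: 6087 − 5012 + 301 = 1376 bp
Sorted largest to smallest: 1376, 1152, 1014, 759, 738, 617, 431 bp.

1376, 1152, 1014, 759, 738, 617, 431 bp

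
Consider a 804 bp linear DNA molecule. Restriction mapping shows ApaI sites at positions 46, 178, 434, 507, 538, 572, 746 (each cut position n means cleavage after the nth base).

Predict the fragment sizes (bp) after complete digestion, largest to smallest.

Linear molecule, 7 cuts → 8 fragments:
  46 − 0 = 46 bp
  178 − 46 = 132 bp
  434 − 178 = 256 bp
  507 − 434 = 73 bp
  538 − 507 = 31 bp
  572 − 538 = 34 bp
  746 − 572 = 174 bp
  804 − 746 = 58 bp
Sorted largest to smallest: 256, 174, 132, 73, 58, 46, 34, 31 bp.

256, 174, 132, 73, 58, 46, 34, 31 bp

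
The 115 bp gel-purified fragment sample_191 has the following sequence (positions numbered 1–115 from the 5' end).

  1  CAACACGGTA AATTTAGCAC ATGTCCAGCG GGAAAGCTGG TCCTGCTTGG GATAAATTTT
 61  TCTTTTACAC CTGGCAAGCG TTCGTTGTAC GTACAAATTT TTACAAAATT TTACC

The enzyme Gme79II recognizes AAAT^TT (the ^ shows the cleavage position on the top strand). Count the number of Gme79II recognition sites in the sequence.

4

AAATTT occurs starting at positions 10, 54, 95, 106.
Gme79II cuts at 4 sites.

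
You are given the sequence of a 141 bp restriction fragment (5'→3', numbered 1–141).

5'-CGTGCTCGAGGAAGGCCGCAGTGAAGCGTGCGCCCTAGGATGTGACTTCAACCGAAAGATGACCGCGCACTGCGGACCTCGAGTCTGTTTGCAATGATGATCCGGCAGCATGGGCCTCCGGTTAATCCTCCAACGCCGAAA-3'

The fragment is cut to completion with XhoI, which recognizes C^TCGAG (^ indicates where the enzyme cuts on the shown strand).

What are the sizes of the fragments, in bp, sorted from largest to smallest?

73, 63, 5 bp

XhoI sites (CTCGAG) start at positions 5, 78.
XhoI cuts after the first base of each site, so after positions 5, 78.
Linear molecule, 2 cuts → 3 fragments:
  1–5 → 5 bp
  6–78 → 73 bp
  79–141 → 63 bp
Sorted largest to smallest: 73, 63, 5 bp.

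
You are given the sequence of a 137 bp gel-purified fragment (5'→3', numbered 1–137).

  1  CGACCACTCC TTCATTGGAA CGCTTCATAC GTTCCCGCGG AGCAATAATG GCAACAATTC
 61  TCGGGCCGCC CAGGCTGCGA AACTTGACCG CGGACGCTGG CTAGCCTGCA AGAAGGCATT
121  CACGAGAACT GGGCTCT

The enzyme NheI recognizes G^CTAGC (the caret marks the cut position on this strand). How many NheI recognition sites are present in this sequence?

1

GCTAGC occurs starting at position 100.
NheI cuts at 1 site.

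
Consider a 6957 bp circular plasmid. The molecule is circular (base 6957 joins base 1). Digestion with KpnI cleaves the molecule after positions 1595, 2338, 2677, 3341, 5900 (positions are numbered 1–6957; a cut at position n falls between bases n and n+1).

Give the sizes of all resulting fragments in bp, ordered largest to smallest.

2652, 2559, 743, 664, 339 bp

Circular molecule, 5 cuts → 5 fragments:
  2338 − 1595 = 743 bp
  2677 − 2338 = 339 bp
  3341 − 2677 = 664 bp
  5900 − 3341 = 2559 bp
  wrap: 6957 − 5900 + 1595 = 2652 bp
Sorted largest to smallest: 2652, 2559, 743, 664, 339 bp.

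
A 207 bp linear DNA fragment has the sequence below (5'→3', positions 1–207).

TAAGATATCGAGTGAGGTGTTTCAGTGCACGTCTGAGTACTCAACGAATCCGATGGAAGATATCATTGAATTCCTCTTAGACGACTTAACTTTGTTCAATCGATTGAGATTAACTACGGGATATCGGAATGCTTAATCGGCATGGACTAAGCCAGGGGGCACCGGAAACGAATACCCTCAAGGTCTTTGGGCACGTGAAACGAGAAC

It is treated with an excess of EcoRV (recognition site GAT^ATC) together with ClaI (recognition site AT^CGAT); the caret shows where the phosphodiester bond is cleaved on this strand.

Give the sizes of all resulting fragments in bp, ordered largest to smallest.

EcoRV sites (GATATC) start at positions 4, 59, 120.
EcoRV cuts after base 3 of each site, so after positions 6, 61, 122.
The ClaI site (ATCGAT) starts at position 99.
ClaI cuts after base 2 of each site, so after position 100.
Combined cut positions: 6, 61, 100, 122.
Linear molecule, 4 cuts → 5 fragments:
  1–6 → 6 bp
  7–61 → 55 bp
  62–100 → 39 bp
  101–122 → 22 bp
  123–207 → 85 bp
Sorted largest to smallest: 85, 55, 39, 22, 6 bp.

85, 55, 39, 22, 6 bp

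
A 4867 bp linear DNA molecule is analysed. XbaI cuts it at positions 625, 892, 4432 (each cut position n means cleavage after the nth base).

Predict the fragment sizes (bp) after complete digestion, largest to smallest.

3540, 625, 435, 267 bp

Linear molecule, 3 cuts → 4 fragments:
  625 − 0 = 625 bp
  892 − 625 = 267 bp
  4432 − 892 = 3540 bp
  4867 − 4432 = 435 bp
Sorted largest to smallest: 3540, 625, 435, 267 bp.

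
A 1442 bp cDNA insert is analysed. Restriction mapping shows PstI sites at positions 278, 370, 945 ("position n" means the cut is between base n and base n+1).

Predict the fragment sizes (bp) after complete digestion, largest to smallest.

575, 497, 278, 92 bp

Linear molecule, 3 cuts → 4 fragments:
  278 − 0 = 278 bp
  370 − 278 = 92 bp
  945 − 370 = 575 bp
  1442 − 945 = 497 bp
Sorted largest to smallest: 575, 497, 278, 92 bp.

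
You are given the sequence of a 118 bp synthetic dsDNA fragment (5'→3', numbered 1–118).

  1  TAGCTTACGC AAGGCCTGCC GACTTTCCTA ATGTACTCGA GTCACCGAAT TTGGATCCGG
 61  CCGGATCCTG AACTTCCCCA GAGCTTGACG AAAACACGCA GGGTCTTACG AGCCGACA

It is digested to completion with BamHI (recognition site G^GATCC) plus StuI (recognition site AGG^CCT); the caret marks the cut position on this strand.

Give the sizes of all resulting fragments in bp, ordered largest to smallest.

55, 39, 14, 10 bp

BamHI sites (GGATCC) start at positions 53, 63.
BamHI cuts after the first base of each site, so after positions 53, 63.
The StuI site (AGGCCT) starts at position 12.
StuI cuts after base 3 of each site, so after position 14.
Combined cut positions: 14, 53, 63.
Linear molecule, 3 cuts → 4 fragments:
  1–14 → 14 bp
  15–53 → 39 bp
  54–63 → 10 bp
  64–118 → 55 bp
Sorted largest to smallest: 55, 39, 14, 10 bp.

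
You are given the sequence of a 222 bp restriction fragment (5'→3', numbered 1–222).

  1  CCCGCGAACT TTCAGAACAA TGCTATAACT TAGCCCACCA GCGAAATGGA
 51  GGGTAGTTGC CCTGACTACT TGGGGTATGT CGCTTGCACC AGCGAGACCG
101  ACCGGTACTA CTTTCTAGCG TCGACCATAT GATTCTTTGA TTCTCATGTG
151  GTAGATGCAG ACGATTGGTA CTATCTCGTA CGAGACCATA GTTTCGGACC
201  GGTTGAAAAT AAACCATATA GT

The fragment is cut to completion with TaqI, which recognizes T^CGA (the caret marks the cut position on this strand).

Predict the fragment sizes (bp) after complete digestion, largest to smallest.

The TaqI site (TCGA) starts at position 121.
TaqI cuts after the first base of each site, so after position 121.
Linear molecule, 1 cut → 2 fragments:
  1–121 → 121 bp
  122–222 → 101 bp
Sorted largest to smallest: 121, 101 bp.

121, 101 bp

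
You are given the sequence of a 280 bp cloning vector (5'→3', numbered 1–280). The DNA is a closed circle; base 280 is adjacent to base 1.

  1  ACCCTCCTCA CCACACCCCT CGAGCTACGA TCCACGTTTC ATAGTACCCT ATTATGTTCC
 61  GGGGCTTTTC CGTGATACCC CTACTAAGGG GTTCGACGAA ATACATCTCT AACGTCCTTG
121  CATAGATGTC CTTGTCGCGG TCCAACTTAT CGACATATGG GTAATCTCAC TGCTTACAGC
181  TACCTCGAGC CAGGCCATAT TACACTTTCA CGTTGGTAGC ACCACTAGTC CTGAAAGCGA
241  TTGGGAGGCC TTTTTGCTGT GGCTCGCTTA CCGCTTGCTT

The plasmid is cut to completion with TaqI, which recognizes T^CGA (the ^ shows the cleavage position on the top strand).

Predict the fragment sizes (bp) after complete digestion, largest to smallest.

115, 73, 57, 35 bp

TaqI sites (TCGA) start at positions 20, 93, 150, 185.
TaqI cuts after the first base of each site, so after positions 20, 93, 150, 185.
Circular molecule, 4 cuts → 4 fragments:
  21–93 → 73 bp
  94–150 → 57 bp
  151–185 → 35 bp
  186–280 then 1–20 → 95 + 20 = 115 bp
Sorted largest to smallest: 115, 73, 57, 35 bp.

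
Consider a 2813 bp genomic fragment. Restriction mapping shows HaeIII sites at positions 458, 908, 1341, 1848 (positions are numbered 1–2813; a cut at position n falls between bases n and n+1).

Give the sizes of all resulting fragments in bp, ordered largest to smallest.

Linear molecule, 4 cuts → 5 fragments:
  458 − 0 = 458 bp
  908 − 458 = 450 bp
  1341 − 908 = 433 bp
  1848 − 1341 = 507 bp
  2813 − 1848 = 965 bp
Sorted largest to smallest: 965, 507, 458, 450, 433 bp.

965, 507, 458, 450, 433 bp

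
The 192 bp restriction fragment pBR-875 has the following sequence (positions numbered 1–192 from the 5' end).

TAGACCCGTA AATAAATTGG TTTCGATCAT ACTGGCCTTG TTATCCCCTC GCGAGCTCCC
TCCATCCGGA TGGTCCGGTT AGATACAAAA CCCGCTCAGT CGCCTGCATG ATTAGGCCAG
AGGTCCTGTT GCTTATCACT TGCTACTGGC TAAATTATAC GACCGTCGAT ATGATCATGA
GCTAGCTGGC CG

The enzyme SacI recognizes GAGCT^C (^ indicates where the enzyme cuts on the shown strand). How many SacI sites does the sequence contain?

GAGCTC occurs starting at position 53.
SacI cuts at 1 site.

1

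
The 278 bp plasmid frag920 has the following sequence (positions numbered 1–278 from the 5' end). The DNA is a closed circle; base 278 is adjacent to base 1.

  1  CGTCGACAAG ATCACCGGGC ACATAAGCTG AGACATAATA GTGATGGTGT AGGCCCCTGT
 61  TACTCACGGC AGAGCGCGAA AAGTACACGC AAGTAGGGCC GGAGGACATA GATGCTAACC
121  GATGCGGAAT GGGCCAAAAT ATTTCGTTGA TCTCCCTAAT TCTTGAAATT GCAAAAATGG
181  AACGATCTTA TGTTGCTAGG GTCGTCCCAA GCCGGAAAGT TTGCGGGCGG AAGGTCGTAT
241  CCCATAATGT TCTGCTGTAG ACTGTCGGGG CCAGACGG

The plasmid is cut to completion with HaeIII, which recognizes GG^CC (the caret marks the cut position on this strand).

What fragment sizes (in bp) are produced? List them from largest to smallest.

137, 61, 45, 35 bp

HaeIII sites (GGCC) start at positions 52, 97, 132, 269.
HaeIII cuts after base 2 of each site, so after positions 53, 98, 133, 270.
Circular molecule, 4 cuts → 4 fragments:
  54–98 → 45 bp
  99–133 → 35 bp
  134–270 → 137 bp
  271–278 then 1–53 → 8 + 53 = 61 bp
Sorted largest to smallest: 137, 61, 45, 35 bp.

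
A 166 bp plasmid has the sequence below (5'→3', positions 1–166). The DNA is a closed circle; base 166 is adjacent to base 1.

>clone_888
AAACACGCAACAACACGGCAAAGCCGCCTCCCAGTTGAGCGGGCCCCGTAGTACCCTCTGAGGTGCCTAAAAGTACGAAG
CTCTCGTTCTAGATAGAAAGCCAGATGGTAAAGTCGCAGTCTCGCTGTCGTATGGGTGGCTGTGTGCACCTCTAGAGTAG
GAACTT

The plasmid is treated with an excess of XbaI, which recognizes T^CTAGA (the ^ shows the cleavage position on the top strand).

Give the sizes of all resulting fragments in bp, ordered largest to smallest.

XbaI sites (TCTAGA) start at positions 88, 151.
XbaI cuts after the first base of each site, so after positions 88, 151.
Circular molecule, 2 cuts → 2 fragments:
  89–151 → 63 bp
  152–166 then 1–88 → 15 + 88 = 103 bp
Sorted largest to smallest: 103, 63 bp.

103, 63 bp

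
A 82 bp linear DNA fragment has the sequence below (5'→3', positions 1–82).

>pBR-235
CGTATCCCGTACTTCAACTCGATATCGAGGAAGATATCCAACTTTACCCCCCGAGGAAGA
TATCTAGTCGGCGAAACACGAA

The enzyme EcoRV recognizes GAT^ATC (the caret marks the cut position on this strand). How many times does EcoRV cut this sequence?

3

GATATC occurs starting at positions 21, 33, 59.
EcoRV cuts at 3 sites.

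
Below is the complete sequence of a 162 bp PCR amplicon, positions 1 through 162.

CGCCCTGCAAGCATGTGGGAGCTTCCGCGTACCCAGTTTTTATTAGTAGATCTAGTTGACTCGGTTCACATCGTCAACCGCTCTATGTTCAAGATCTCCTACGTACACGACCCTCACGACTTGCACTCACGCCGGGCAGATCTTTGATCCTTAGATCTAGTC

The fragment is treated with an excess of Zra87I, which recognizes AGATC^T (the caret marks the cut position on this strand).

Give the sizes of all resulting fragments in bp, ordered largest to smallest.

Zra87I sites (AGATCT) start at positions 48, 92, 138, 153.
Zra87I cuts after base 5 of each site (before the last base), so after positions 52, 96, 142, 157.
Linear molecule, 4 cuts → 5 fragments:
  1–52 → 52 bp
  53–96 → 44 bp
  97–142 → 46 bp
  143–157 → 15 bp
  158–162 → 5 bp
Sorted largest to smallest: 52, 46, 44, 15, 5 bp.

52, 46, 44, 15, 5 bp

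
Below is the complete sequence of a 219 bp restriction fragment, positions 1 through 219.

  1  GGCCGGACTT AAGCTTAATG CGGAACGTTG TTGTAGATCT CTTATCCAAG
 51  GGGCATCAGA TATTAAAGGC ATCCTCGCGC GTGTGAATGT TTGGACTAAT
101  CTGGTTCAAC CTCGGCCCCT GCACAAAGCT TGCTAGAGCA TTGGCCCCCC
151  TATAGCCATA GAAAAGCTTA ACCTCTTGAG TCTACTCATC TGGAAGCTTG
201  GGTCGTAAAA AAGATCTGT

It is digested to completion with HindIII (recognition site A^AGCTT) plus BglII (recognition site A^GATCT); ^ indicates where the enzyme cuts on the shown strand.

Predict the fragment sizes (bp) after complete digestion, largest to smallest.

HindIII sites (AAGCTT) start at positions 11, 126, 164, 194.
HindIII cuts after the first base of each site, so after positions 11, 126, 164, 194.
BglII sites (AGATCT) start at positions 35, 212.
BglII cuts after the first base of each site, so after positions 35, 212.
Combined cut positions: 11, 35, 126, 164, 194, 212.
Linear molecule, 6 cuts → 7 fragments:
  1–11 → 11 bp
  12–35 → 24 bp
  36–126 → 91 bp
  127–164 → 38 bp
  165–194 → 30 bp
  195–212 → 18 bp
  213–219 → 7 bp
Sorted largest to smallest: 91, 38, 30, 24, 18, 11, 7 bp.

91, 38, 30, 24, 18, 11, 7 bp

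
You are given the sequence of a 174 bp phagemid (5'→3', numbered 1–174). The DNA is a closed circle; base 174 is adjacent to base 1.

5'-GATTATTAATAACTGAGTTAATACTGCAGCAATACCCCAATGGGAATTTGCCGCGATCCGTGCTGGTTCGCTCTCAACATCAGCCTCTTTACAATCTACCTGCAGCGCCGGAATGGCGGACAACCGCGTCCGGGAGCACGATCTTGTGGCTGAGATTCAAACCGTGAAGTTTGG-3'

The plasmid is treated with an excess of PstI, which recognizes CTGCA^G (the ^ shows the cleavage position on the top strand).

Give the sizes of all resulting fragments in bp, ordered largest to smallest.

98, 76 bp

PstI sites (CTGCAG) start at positions 24, 100.
PstI cuts after base 5 of each site (before the last base), so after positions 28, 104.
Circular molecule, 2 cuts → 2 fragments:
  29–104 → 76 bp
  105–174 then 1–28 → 70 + 28 = 98 bp
Sorted largest to smallest: 98, 76 bp.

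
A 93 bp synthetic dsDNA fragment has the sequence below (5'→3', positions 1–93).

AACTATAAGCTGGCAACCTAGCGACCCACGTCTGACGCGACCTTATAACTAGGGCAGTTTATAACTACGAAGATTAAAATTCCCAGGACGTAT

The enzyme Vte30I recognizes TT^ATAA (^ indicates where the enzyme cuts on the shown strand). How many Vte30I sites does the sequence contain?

TTATAA occurs starting at positions 43, 59.
Vte30I cuts at 2 sites.

2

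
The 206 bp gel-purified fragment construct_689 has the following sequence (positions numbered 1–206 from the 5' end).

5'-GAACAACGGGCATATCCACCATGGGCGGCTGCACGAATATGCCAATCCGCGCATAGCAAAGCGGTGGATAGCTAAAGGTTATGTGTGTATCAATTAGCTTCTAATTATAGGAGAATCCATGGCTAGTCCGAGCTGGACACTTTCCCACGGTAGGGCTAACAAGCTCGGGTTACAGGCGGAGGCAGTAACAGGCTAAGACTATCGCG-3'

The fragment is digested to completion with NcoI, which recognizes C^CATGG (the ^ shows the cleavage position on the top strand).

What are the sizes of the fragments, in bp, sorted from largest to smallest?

98, 89, 19 bp

NcoI sites (CCATGG) start at positions 19, 117.
NcoI cuts after the first base of each site, so after positions 19, 117.
Linear molecule, 2 cuts → 3 fragments:
  1–19 → 19 bp
  20–117 → 98 bp
  118–206 → 89 bp
Sorted largest to smallest: 98, 89, 19 bp.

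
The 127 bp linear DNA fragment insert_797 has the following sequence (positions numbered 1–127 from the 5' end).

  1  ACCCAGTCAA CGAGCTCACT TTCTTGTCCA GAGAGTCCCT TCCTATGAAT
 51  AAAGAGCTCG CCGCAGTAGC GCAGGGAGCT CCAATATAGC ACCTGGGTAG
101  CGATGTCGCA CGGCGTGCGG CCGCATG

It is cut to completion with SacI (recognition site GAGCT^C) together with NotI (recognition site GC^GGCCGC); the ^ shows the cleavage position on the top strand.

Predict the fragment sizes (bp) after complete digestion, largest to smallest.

SacI sites (GAGCTC) start at positions 12, 54, 76.
SacI cuts after base 5 of each site (before the last base), so after positions 16, 58, 80.
The NotI site (GCGGCCGC) starts at position 117.
NotI cuts after base 2 of each site, so after position 118.
Combined cut positions: 16, 58, 80, 118.
Linear molecule, 4 cuts → 5 fragments:
  1–16 → 16 bp
  17–58 → 42 bp
  59–80 → 22 bp
  81–118 → 38 bp
  119–127 → 9 bp
Sorted largest to smallest: 42, 38, 22, 16, 9 bp.

42, 38, 22, 16, 9 bp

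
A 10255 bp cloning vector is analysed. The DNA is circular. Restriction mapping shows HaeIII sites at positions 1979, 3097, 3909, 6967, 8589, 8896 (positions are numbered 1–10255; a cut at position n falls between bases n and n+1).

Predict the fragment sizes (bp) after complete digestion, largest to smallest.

Circular molecule, 6 cuts → 6 fragments:
  3097 − 1979 = 1118 bp
  3909 − 3097 = 812 bp
  6967 − 3909 = 3058 bp
  8589 − 6967 = 1622 bp
  8896 − 8589 = 307 bp
  wrap: 10255 − 8896 + 1979 = 3338 bp
Sorted largest to smallest: 3338, 3058, 1622, 1118, 812, 307 bp.

3338, 3058, 1622, 1118, 812, 307 bp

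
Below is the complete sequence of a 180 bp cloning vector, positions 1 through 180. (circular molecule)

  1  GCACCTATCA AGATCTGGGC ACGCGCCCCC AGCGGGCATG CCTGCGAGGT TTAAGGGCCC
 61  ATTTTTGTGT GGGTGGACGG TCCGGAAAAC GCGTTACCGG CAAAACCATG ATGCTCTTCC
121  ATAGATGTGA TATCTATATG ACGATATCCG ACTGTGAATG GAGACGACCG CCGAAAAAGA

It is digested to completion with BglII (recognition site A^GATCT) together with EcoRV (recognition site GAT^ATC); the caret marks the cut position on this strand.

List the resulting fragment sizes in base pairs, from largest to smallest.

120, 46, 14 bp

The BglII site (AGATCT) starts at position 11.
BglII cuts after the first base of each site, so after position 11.
EcoRV sites (GATATC) start at positions 129, 143.
EcoRV cuts after base 3 of each site, so after positions 131, 145.
Combined cut positions: 11, 131, 145.
Circular molecule, 3 cuts → 3 fragments:
  12–131 → 120 bp
  132–145 → 14 bp
  146–180 then 1–11 → 35 + 11 = 46 bp
Sorted largest to smallest: 120, 46, 14 bp.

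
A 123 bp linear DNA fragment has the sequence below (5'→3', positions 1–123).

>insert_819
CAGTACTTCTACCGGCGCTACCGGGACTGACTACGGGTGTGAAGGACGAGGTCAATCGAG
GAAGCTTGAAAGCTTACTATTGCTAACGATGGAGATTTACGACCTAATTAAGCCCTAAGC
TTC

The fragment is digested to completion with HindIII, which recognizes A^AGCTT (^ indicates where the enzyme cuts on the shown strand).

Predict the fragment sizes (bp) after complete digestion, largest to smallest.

62, 47, 8, 6 bp

HindIII sites (AAGCTT) start at positions 62, 70, 117.
HindIII cuts after the first base of each site, so after positions 62, 70, 117.
Linear molecule, 3 cuts → 4 fragments:
  1–62 → 62 bp
  63–70 → 8 bp
  71–117 → 47 bp
  118–123 → 6 bp
Sorted largest to smallest: 62, 47, 8, 6 bp.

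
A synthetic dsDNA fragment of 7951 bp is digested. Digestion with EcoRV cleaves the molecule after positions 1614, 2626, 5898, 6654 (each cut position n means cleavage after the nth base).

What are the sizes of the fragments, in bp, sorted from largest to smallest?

3272, 1614, 1297, 1012, 756 bp

Linear molecule, 4 cuts → 5 fragments:
  1614 − 0 = 1614 bp
  2626 − 1614 = 1012 bp
  5898 − 2626 = 3272 bp
  6654 − 5898 = 756 bp
  7951 − 6654 = 1297 bp
Sorted largest to smallest: 3272, 1614, 1297, 1012, 756 bp.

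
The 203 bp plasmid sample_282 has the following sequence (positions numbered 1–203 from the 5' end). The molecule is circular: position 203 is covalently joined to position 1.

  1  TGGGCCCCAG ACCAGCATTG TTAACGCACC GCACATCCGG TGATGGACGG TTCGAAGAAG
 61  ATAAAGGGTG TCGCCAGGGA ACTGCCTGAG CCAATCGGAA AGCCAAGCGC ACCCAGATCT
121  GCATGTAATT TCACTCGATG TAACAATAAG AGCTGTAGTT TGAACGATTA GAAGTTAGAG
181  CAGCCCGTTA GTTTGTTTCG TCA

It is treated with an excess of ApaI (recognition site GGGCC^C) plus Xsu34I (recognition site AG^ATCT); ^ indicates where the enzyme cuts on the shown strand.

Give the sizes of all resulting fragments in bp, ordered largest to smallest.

110, 93 bp

The ApaI site (GGGCCC) starts at position 2.
ApaI cuts after base 5 of each site (before the last base), so after position 6.
The Xsu34I site (AGATCT) starts at position 115.
Xsu34I cuts after base 2 of each site, so after position 116.
Combined cut positions: 6, 116.
Circular molecule, 2 cuts → 2 fragments:
  7–116 → 110 bp
  117–203 then 1–6 → 87 + 6 = 93 bp
Sorted largest to smallest: 110, 93 bp.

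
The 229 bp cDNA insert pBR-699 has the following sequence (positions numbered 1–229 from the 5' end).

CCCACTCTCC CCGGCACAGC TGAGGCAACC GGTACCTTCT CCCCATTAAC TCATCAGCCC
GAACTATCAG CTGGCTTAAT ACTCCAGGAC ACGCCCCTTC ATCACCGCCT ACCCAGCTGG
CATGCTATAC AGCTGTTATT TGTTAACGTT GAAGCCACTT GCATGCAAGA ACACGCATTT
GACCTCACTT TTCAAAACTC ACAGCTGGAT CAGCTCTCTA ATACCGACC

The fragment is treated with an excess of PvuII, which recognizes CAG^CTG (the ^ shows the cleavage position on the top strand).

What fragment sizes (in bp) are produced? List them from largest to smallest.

72, 51, 46, 25, 19, 16 bp

PvuII sites (CAGCTG) start at positions 17, 68, 114, 130, 202.
PvuII cuts after base 3 of each site, so after positions 19, 70, 116, 132, 204.
Linear molecule, 5 cuts → 6 fragments:
  1–19 → 19 bp
  20–70 → 51 bp
  71–116 → 46 bp
  117–132 → 16 bp
  133–204 → 72 bp
  205–229 → 25 bp
Sorted largest to smallest: 72, 51, 46, 25, 19, 16 bp.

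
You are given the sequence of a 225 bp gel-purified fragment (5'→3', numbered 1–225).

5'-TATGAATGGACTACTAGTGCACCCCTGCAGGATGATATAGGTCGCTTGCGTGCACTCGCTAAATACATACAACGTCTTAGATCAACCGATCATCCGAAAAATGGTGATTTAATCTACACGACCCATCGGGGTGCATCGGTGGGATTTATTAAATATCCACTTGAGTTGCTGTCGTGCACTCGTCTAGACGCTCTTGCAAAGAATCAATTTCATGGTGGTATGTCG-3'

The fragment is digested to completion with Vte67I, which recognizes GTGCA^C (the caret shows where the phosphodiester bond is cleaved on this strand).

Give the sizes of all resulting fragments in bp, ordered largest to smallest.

124, 47, 33, 21 bp

Vte67I sites (GTGCAC) start at positions 17, 50, 174.
Vte67I cuts after base 5 of each site (before the last base), so after positions 21, 54, 178.
Linear molecule, 3 cuts → 4 fragments:
  1–21 → 21 bp
  22–54 → 33 bp
  55–178 → 124 bp
  179–225 → 47 bp
Sorted largest to smallest: 124, 47, 33, 21 bp.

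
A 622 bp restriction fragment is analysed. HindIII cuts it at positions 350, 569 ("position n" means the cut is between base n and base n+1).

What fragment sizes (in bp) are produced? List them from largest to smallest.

350, 219, 53 bp

Linear molecule, 2 cuts → 3 fragments:
  350 − 0 = 350 bp
  569 − 350 = 219 bp
  622 − 569 = 53 bp
Sorted largest to smallest: 350, 219, 53 bp.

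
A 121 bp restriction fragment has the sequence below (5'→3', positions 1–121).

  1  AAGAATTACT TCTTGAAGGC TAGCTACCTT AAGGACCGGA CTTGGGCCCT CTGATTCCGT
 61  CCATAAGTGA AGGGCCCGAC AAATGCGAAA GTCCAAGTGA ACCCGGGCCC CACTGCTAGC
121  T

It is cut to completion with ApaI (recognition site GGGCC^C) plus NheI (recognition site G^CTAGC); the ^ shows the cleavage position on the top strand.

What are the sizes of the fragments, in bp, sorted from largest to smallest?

33, 29, 28, 19, 6, 6 bp

ApaI sites (GGGCCC) start at positions 44, 72, 105.
ApaI cuts after base 5 of each site (before the last base), so after positions 48, 76, 109.
NheI sites (GCTAGC) start at positions 19, 115.
NheI cuts after the first base of each site, so after positions 19, 115.
Combined cut positions: 19, 48, 76, 109, 115.
Linear molecule, 5 cuts → 6 fragments:
  1–19 → 19 bp
  20–48 → 29 bp
  49–76 → 28 bp
  77–109 → 33 bp
  110–115 → 6 bp
  116–121 → 6 bp
Sorted largest to smallest: 33, 29, 28, 19, 6, 6 bp.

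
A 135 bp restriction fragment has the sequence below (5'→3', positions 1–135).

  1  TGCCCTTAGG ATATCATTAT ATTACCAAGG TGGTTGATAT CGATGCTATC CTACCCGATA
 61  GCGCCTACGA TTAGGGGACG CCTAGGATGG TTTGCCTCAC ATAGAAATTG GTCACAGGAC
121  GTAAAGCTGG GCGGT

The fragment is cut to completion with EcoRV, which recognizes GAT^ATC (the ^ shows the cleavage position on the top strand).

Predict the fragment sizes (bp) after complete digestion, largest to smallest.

97, 26, 12 bp

EcoRV sites (GATATC) start at positions 10, 36.
EcoRV cuts after base 3 of each site, so after positions 12, 38.
Linear molecule, 2 cuts → 3 fragments:
  1–12 → 12 bp
  13–38 → 26 bp
  39–135 → 97 bp
Sorted largest to smallest: 97, 26, 12 bp.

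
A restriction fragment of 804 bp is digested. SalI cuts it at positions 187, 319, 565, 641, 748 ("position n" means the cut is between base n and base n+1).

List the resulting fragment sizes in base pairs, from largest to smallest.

246, 187, 132, 107, 76, 56 bp

Linear molecule, 5 cuts → 6 fragments:
  187 − 0 = 187 bp
  319 − 187 = 132 bp
  565 − 319 = 246 bp
  641 − 565 = 76 bp
  748 − 641 = 107 bp
  804 − 748 = 56 bp
Sorted largest to smallest: 246, 187, 132, 107, 76, 56 bp.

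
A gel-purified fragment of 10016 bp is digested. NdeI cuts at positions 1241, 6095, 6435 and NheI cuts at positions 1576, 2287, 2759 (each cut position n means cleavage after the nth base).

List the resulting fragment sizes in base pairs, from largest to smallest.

Combined cut positions (sorted): 1241, 1576, 2287, 2759, 6095, 6435.
Linear molecule, 6 cuts → 7 fragments:
  1241 − 0 = 1241 bp
  1576 − 1241 = 335 bp
  2287 − 1576 = 711 bp
  2759 − 2287 = 472 bp
  6095 − 2759 = 3336 bp
  6435 − 6095 = 340 bp
  10016 − 6435 = 3581 bp
Sorted largest to smallest: 3581, 3336, 1241, 711, 472, 340, 335 bp.

3581, 3336, 1241, 711, 472, 340, 335 bp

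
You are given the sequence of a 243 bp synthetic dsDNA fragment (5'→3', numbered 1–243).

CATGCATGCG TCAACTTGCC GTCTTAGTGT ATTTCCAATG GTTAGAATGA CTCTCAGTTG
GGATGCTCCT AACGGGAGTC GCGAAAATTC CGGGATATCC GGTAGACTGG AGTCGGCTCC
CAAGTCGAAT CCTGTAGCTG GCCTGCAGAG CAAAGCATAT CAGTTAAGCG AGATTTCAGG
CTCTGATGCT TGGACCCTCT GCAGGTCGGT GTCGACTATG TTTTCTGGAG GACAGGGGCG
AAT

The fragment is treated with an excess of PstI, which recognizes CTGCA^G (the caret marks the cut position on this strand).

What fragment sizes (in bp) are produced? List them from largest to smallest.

PstI sites (CTGCAG) start at positions 143, 199.
PstI cuts after base 5 of each site (before the last base), so after positions 147, 203.
Linear molecule, 2 cuts → 3 fragments:
  1–147 → 147 bp
  148–203 → 56 bp
  204–243 → 40 bp
Sorted largest to smallest: 147, 56, 40 bp.

147, 56, 40 bp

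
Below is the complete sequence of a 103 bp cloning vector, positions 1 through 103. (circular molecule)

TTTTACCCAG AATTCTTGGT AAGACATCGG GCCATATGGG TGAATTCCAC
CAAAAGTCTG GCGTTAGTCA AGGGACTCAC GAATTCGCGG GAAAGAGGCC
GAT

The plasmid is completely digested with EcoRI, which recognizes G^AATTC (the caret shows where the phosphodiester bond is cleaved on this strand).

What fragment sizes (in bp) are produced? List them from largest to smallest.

39, 32, 32 bp

EcoRI sites (GAATTC) start at positions 10, 42, 81.
EcoRI cuts after the first base of each site, so after positions 10, 42, 81.
Circular molecule, 3 cuts → 3 fragments:
  11–42 → 32 bp
  43–81 → 39 bp
  82–103 then 1–10 → 22 + 10 = 32 bp
Sorted largest to smallest: 39, 32, 32 bp.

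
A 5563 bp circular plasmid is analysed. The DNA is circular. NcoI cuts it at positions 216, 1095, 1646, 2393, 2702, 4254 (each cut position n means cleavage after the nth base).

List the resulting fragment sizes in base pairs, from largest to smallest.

1552, 1525, 879, 747, 551, 309 bp

Circular molecule, 6 cuts → 6 fragments:
  1095 − 216 = 879 bp
  1646 − 1095 = 551 bp
  2393 − 1646 = 747 bp
  2702 − 2393 = 309 bp
  4254 − 2702 = 1552 bp
  wrap: 5563 − 4254 + 216 = 1525 bp
Sorted largest to smallest: 1552, 1525, 879, 747, 551, 309 bp.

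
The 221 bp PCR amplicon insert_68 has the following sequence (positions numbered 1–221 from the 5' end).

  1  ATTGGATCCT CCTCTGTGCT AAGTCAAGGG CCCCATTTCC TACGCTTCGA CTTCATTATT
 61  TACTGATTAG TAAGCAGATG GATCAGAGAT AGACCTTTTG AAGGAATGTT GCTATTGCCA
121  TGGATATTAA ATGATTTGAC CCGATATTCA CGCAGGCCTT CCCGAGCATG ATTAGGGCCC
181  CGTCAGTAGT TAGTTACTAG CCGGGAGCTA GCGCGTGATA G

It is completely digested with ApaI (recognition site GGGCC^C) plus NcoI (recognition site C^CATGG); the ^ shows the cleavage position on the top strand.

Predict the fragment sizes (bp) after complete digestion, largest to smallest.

ApaI sites (GGGCCC) start at positions 28, 175.
ApaI cuts after base 5 of each site (before the last base), so after positions 32, 179.
The NcoI site (CCATGG) starts at position 118.
NcoI cuts after the first base of each site, so after position 118.
Combined cut positions: 32, 118, 179.
Linear molecule, 3 cuts → 4 fragments:
  1–32 → 32 bp
  33–118 → 86 bp
  119–179 → 61 bp
  180–221 → 42 bp
Sorted largest to smallest: 86, 61, 42, 32 bp.

86, 61, 42, 32 bp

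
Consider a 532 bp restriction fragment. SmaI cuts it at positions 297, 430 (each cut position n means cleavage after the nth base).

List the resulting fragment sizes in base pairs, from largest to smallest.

297, 133, 102 bp

Linear molecule, 2 cuts → 3 fragments:
  297 − 0 = 297 bp
  430 − 297 = 133 bp
  532 − 430 = 102 bp
Sorted largest to smallest: 297, 133, 102 bp.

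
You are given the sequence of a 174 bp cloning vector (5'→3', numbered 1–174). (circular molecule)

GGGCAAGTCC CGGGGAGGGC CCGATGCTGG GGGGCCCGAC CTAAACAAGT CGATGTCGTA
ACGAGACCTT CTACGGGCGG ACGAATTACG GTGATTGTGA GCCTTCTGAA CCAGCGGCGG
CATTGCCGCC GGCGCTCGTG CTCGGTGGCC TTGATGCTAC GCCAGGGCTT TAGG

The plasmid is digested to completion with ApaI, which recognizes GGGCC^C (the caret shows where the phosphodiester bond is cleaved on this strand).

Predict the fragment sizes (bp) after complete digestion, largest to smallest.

159, 15 bp

ApaI sites (GGGCCC) start at positions 17, 32.
ApaI cuts after base 5 of each site (before the last base), so after positions 21, 36.
Circular molecule, 2 cuts → 2 fragments:
  22–36 → 15 bp
  37–174 then 1–21 → 138 + 21 = 159 bp
Sorted largest to smallest: 159, 15 bp.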